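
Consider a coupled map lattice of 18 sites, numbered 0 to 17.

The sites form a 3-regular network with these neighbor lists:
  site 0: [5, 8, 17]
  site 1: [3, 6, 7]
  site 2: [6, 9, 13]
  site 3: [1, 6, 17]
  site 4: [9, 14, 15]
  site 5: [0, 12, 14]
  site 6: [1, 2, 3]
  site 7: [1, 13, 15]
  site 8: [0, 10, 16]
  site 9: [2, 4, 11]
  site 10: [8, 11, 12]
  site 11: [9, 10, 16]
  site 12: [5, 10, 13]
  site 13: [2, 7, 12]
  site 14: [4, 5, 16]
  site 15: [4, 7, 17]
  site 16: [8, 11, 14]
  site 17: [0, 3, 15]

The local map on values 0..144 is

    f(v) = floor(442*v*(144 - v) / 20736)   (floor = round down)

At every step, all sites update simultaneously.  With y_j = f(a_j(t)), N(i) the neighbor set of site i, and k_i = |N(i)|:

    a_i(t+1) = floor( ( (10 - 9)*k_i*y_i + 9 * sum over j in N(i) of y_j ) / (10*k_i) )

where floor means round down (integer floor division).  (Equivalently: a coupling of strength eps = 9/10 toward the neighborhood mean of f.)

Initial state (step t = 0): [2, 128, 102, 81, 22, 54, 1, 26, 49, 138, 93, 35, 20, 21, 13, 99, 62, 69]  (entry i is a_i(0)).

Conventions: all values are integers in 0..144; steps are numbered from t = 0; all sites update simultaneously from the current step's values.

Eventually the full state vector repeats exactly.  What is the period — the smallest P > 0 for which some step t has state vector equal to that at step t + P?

Simulating step by step:
t=0: [2, 128, 102, 81, 22, 54, 1, 26, 49, 138, 93, 35, 20, 21, 13, 99, 62, 69]
t=1: [94, 57, 31, 57, 49, 38, 72, 64, 74, 70, 79, 75, 82, 67, 84, 79, 75, 73]
t=2: [101, 107, 106, 108, 107, 103, 96, 107, 106, 95, 109, 109, 101, 98, 98, 106, 109, 105]
t=3: [87, 87, 96, 88, 92, 93, 85, 87, 84, 84, 85, 86, 89, 87, 86, 85, 86, 86]
t=4: [104, 105, 105, 105, 105, 104, 103, 105, 105, 102, 105, 106, 104, 102, 103, 104, 106, 105]
t=5: [87, 87, 90, 87, 89, 88, 87, 88, 86, 86, 86, 87, 88, 87, 87, 87, 87, 87]
t=6: [105, 105, 105, 105, 105, 105, 104, 105, 105, 104, 105, 105, 105, 104, 104, 104, 105, 105]
t=7: [87, 87, 87, 87, 87, 87, 87, 87, 87, 87, 87, 87, 87, 87, 87, 87, 87, 87]
t=8: [105, 105, 105, 105, 105, 105, 105, 105, 105, 105, 105, 105, 105, 105, 105, 105, 105, 105]
t=9: [87, 87, 87, 87, 87, 87, 87, 87, 87, 87, 87, 87, 87, 87, 87, 87, 87, 87]

Answer: 2
Key observation: The state at step 7, [87, 87, 87, 87, 87, 87, 87, 87, 87, 87, 87, 87, 87, 87, 87, 87, 87, 87], reappears at step 9 — and no state repeats earlier — so the cycle the system enters has period 2.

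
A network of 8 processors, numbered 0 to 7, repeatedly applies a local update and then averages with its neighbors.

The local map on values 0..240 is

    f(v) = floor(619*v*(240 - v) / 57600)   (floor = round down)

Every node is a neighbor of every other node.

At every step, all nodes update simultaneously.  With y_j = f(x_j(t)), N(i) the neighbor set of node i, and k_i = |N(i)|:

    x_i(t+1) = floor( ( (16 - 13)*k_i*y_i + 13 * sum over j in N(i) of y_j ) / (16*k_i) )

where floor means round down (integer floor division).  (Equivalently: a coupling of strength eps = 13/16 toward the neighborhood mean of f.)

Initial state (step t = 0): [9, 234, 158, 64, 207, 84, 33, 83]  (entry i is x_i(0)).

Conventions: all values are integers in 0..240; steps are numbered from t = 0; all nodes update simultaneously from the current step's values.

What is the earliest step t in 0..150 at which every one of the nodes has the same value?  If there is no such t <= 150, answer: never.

Simulating step by step:
t=0: [9, 234, 158, 64, 207, 84, 33, 83]  (not all equal)
t=1: [85, 84, 93, 92, 89, 93, 89, 93]  (not all equal)
t=2: [143, 143, 144, 144, 144, 144, 144, 144]  (not all equal)
t=3: [148, 148, 148, 148, 148, 148, 148, 148]  (all equal)

Answer: 3
Key observation: Synchronization is absorbing here: once all nodes are equal they stay equal, and step 3 is the first all-equal step.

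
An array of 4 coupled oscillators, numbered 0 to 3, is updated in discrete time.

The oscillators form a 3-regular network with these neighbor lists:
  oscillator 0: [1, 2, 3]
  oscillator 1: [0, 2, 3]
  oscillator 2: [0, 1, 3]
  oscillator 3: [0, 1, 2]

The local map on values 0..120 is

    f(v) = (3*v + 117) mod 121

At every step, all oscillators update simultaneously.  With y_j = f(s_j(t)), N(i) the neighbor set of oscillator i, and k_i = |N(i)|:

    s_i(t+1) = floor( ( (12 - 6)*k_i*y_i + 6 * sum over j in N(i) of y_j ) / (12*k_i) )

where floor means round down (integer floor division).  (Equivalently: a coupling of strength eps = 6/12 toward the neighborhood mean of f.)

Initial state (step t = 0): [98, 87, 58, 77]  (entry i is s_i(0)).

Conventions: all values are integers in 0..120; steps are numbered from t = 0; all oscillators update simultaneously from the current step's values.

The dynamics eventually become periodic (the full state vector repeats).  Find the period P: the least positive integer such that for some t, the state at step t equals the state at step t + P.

Answer: 4
Key observation: The state at step 4, [28, 57, 28, 47], reappears at step 8 — and no state repeats earlier — so the cycle the system enters has period 4.

Derivation:
t=0: [98, 87, 58, 77]
t=1: [52, 41, 52, 71]
t=2: [55, 84, 55, 74]
t=3: [43, 32, 43, 62]
t=4: [28, 57, 28, 47]
t=5: [63, 52, 63, 42]
t=6: [48, 37, 48, 27]
t=7: [43, 72, 43, 62]
t=8: [28, 57, 28, 47]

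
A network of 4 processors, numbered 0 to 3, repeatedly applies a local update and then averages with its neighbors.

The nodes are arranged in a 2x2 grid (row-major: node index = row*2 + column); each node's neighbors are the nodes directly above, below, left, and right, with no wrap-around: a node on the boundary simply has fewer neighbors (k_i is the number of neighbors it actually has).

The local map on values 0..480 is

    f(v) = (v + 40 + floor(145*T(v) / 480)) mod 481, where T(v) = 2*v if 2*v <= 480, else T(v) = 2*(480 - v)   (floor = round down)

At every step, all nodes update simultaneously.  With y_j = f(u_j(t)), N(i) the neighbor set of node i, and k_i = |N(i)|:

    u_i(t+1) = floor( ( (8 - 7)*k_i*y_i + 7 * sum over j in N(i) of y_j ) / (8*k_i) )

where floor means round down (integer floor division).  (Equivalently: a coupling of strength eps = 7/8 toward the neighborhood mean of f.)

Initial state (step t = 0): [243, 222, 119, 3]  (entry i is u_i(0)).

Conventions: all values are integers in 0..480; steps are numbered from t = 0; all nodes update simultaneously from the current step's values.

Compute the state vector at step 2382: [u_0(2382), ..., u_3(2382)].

Answer: [457, 457, 457, 457]
Key observation: The state at step 23, [29, 29, 29, 29], reappears at step 28: the system is in a cycle of period 5 from step 23 on.  Therefore the state at step 2382 equals the state at step 23 + ((2382 - 23) mod 5) = 27, which is [457, 457, 457, 457].

Derivation:
t=0: [243, 222, 119, 3]
t=1: [327, 255, 234, 279]
t=2: [427, 447, 445, 424]
t=3: [24, 18, 18, 23]
t=4: [69, 75, 75, 69]
t=5: [158, 151, 151, 158]
t=6: [283, 291, 291, 283]
t=7: [444, 442, 442, 444]
t=8: [23, 23, 23, 23]
t=9: [76, 76, 76, 76]
t=10: [161, 161, 161, 161]
t=11: [298, 298, 298, 298]
t=12: [447, 447, 447, 447]
t=13: [25, 25, 25, 25]
t=14: [80, 80, 80, 80]
t=15: [168, 168, 168, 168]
t=16: [309, 309, 309, 309]
t=17: [452, 452, 452, 452]
t=18: [27, 27, 27, 27]
t=19: [83, 83, 83, 83]
t=20: [173, 173, 173, 173]
t=21: [317, 317, 317, 317]
t=22: [455, 455, 455, 455]
t=23: [29, 29, 29, 29]
t=24: [86, 86, 86, 86]
t=25: [177, 177, 177, 177]
t=26: [323, 323, 323, 323]
t=27: [457, 457, 457, 457]
t=28: [29, 29, 29, 29]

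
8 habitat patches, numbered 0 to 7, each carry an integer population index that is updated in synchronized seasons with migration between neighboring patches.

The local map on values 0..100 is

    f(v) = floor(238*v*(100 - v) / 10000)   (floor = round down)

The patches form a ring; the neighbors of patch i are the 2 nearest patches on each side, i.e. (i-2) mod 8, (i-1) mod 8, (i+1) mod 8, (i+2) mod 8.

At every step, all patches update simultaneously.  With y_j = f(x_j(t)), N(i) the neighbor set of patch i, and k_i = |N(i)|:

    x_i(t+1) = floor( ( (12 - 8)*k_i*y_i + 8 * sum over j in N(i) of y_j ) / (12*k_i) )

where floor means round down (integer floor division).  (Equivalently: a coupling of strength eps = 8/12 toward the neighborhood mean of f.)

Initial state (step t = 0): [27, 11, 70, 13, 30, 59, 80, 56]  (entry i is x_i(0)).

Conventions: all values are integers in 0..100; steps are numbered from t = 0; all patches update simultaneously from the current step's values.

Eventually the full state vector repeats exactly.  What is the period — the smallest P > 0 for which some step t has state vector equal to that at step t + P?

Simulating step by step:
t=0: [27, 11, 70, 13, 30, 59, 80, 56]
t=1: [43, 37, 40, 38, 44, 47, 47, 46]
t=2: [57, 56, 56, 56, 57, 58, 58, 58]
t=3: [57, 57, 58, 57, 57, 57, 57, 57]
t=4: [57, 57, 57, 57, 57, 58, 58, 58]
t=5: [57, 57, 58, 57, 57, 57, 57, 57]

Answer: 2
Key observation: The state at step 3, [57, 57, 58, 57, 57, 57, 57, 57], reappears at step 5 — and no state repeats earlier — so the cycle the system enters has period 2.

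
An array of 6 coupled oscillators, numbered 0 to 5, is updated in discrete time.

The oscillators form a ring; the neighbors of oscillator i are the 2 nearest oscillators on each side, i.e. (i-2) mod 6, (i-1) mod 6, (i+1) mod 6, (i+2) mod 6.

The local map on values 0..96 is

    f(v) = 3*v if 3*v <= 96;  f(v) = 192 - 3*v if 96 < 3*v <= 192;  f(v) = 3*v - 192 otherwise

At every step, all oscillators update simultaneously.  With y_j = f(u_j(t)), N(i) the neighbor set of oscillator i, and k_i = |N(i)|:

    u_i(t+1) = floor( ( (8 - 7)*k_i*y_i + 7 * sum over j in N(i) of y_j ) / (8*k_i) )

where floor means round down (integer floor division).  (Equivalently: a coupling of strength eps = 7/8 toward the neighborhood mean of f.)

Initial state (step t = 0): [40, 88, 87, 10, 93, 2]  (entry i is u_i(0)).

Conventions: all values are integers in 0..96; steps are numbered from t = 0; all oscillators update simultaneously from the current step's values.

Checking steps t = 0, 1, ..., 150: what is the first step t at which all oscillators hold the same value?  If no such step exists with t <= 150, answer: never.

Simulating step by step:
t=0: [40, 88, 87, 10, 93, 2]  (not all equal)
t=1: [60, 47, 65, 54, 49, 57]  (not all equal)
t=2: [27, 20, 30, 30, 20, 32]  (not all equal)
t=3: [77, 85, 74, 78, 85, 75]  (not all equal)
t=4: [46, 39, 49, 46, 39, 49]  (not all equal)
t=5: [59, 52, 62, 59, 52, 62]  (not all equal)
t=6: [20, 13, 23, 20, 13, 23]  (not all equal)
t=7: [54, 61, 51, 54, 61, 51]  (not all equal)
t=8: [24, 31, 21, 24, 31, 21]  (not all equal)
t=9: [77, 70, 80, 77, 70, 80]  (not all equal)
t=10: [33, 40, 30, 33, 40, 30]  (not all equal)
t=11: [82, 89, 83, 82, 89, 83]  (not all equal)
t=12: [64, 57, 63, 64, 57, 63]  (not all equal)
t=13: [10, 3, 9, 10, 3, 9]  (not all equal)
t=14: [19, 26, 20, 19, 26, 20]  (not all equal)
t=15: [67, 60, 66, 67, 60, 66]  (not all equal)
t=16: [9, 8, 9, 9, 8, 9]  (not all equal)
t=17: [25, 26, 25, 25, 26, 25]  (not all equal)
t=18: [76, 75, 76, 76, 75, 76]  (not all equal)
t=19: [34, 35, 34, 34, 35, 34]  (not all equal)
t=20: [88, 89, 88, 88, 89, 88]  (not all equal)
t=21: [73, 72, 73, 73, 72, 73]  (not all equal)
t=22: [25, 26, 25, 25, 26, 25]  (not all equal)

Answer: never
Key observation: The state at step 17 reappears at step 22 — the system is in a cycle of period 5 from step 17 on.  No step 0..22 is synchronized, and the cycle repeats forever, so no step up to 150 (or ever) has all oscillators equal.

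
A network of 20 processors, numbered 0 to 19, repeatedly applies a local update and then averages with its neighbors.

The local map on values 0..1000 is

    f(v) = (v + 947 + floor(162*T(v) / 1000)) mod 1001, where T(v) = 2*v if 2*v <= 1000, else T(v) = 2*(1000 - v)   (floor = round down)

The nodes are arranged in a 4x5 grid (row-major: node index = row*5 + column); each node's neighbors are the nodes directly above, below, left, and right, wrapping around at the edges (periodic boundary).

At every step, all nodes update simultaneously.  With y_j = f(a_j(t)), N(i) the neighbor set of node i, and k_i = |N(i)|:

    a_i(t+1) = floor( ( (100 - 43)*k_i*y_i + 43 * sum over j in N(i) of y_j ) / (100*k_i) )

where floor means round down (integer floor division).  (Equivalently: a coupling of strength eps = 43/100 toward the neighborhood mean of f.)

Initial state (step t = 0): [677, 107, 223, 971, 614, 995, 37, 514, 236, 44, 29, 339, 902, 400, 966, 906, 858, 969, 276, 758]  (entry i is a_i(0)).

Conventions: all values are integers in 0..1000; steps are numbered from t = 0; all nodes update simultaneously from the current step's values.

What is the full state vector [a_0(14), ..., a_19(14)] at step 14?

Simulating step by step:
t=0: [677, 107, 223, 971, 614, 995, 37, 514, 236, 44, 29, 339, 902, 400, 966, 906, 858, 969, 276, 758]
t=1: [693, 351, 412, 688, 652, 828, 786, 606, 364, 304, 899, 623, 760, 525, 767, 862, 730, 772, 511, 746]
t=2: [721, 533, 560, 660, 683, 769, 737, 655, 499, 494, 839, 740, 745, 636, 731, 824, 729, 735, 664, 759]
t=3: [751, 674, 672, 698, 723, 768, 749, 706, 638, 652, 815, 776, 757, 705, 749, 808, 756, 748, 727, 773]
t=4: [774, 741, 733, 738, 756, 781, 770, 746, 716, 729, 808, 792, 774, 749, 772, 805, 779, 769, 762, 785]
t=5: [791, 776, 769, 769, 780, 794, 788, 774, 760, 770, 809, 802, 789, 778, 789, 808, 795, 787, 784, 796]
t=6: [803, 796, 791, 790, 797, 804, 801, 793, 786, 793, 813, 809, 801, 795, 802, 812, 806, 800, 798, 806]
t=7: [811, 808, 805, 804, 808, 812, 810, 806, 803, 807, 817, 815, 810, 807, 811, 816, 813, 809, 808, 813]
t=8: [817, 816, 814, 813, 816, 818, 817, 814, 812, 815, 820, 819, 816, 815, 817, 820, 818, 816, 815, 818]
t=9: [822, 821, 820, 819, 820, 822, 821, 820, 818, 820, 823, 822, 821, 820, 821, 823, 822, 820, 820, 821]
t=10: [824, 824, 823, 823, 824, 824, 824, 823, 822, 823, 825, 824, 824, 823, 824, 825, 824, 824, 823, 824]
t=11: [827, 826, 826, 826, 826, 826, 826, 826, 825, 826, 827, 827, 826, 826, 826, 827, 827, 826, 826, 826]
t=12: [828, 828, 828, 827, 828, 828, 828, 827, 827, 827, 828, 828, 828, 827, 828, 828, 828, 828, 828, 828]
t=13: [829, 829, 829, 829, 829, 829, 829, 829, 829, 829, 829, 829, 829, 829, 829, 829, 829, 829, 829, 829]
t=14: [830, 830, 830, 830, 830, 830, 830, 830, 830, 830, 830, 830, 830, 830, 830, 830, 830, 830, 830, 830]

Answer: [830, 830, 830, 830, 830, 830, 830, 830, 830, 830, 830, 830, 830, 830, 830, 830, 830, 830, 830, 830]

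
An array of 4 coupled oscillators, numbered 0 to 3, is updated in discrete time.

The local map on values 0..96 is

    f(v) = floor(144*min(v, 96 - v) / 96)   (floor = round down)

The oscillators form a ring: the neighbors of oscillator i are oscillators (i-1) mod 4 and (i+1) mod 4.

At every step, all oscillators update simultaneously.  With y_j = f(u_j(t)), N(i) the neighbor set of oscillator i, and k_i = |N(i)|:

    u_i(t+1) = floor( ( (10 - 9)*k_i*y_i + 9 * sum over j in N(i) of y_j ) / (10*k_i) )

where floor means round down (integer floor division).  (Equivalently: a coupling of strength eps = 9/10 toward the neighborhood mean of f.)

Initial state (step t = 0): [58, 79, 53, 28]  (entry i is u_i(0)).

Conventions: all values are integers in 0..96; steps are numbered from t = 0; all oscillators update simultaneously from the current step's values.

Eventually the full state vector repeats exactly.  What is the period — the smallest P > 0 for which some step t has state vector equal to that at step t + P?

Simulating step by step:
t=0: [58, 79, 53, 28]
t=1: [35, 56, 36, 58]
t=2: [57, 53, 58, 53]
t=3: [63, 58, 63, 58]
t=4: [56, 49, 56, 49]
t=5: [69, 61, 69, 61]
t=6: [50, 41, 50, 41]
t=7: [61, 68, 61, 68]
t=8: [43, 51, 43, 51]
t=9: [66, 64, 66, 64]
t=10: [47, 45, 47, 45]
t=11: [67, 69, 67, 69]
t=12: [40, 42, 40, 42]
t=13: [62, 60, 62, 60]
t=14: [53, 51, 53, 51]
t=15: [66, 64, 66, 64]

Answer: 6
Key observation: The state at step 9, [66, 64, 66, 64], reappears at step 15 — and no state repeats earlier — so the cycle the system enters has period 6.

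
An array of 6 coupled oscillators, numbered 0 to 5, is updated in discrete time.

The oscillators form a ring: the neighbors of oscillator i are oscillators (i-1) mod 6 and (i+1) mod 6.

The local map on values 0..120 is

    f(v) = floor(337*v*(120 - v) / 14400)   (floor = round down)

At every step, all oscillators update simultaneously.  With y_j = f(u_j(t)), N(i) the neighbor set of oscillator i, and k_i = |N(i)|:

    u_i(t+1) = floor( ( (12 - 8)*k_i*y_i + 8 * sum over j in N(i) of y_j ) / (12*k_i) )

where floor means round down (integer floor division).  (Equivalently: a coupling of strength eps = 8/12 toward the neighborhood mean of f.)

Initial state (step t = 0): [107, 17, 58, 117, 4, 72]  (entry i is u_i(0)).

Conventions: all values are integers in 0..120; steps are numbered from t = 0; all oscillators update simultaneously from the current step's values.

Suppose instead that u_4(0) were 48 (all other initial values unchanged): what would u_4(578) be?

Simulating step by step:
t=0: [107, 17, 58, 117, 48, 72]
t=1: [50, 52, 44, 57, 56, 64]
t=2: [82, 80, 81, 81, 83, 82]
t=3: [72, 73, 73, 72, 72, 71]
t=4: [80, 80, 80, 80, 80, 80]
t=5: [74, 74, 74, 74, 74, 74]
t=6: [79, 79, 79, 79, 79, 79]
t=7: [75, 75, 75, 75, 75, 75]
t=8: [78, 78, 78, 78, 78, 78]
t=9: [76, 76, 76, 76, 76, 76]
t=10: [78, 78, 78, 78, 78, 78]

Answer: u_4(578) = 78
Key observation: The state at step 8, [78, 78, 78, 78, 78, 78], reappears at step 10: the system is in a cycle of period 2 from step 8 on.  Therefore the state at step 578 equals the state at step 8 + ((578 - 8) mod 2) = 8, which is [78, 78, 78, 78, 78, 78].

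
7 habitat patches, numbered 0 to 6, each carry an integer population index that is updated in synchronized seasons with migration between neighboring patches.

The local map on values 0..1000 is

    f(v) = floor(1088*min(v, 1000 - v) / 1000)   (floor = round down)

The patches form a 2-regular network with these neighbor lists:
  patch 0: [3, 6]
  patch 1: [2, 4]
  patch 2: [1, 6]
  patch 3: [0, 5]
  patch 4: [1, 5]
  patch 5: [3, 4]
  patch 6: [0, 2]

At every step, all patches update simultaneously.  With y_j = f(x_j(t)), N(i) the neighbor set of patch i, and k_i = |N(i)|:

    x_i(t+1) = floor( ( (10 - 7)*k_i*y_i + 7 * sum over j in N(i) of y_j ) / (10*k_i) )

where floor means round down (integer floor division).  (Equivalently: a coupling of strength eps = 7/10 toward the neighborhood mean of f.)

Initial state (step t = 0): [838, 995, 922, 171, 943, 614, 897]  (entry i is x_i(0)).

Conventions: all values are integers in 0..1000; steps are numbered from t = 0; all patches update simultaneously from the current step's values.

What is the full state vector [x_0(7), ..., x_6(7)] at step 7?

Simulating step by step:
t=0: [838, 995, 922, 171, 943, 614, 897]
t=1: [157, 52, 66, 264, 167, 212, 124]
t=2: [198, 105, 87, 226, 154, 232, 124]
t=3: [197, 125, 115, 236, 178, 219, 148]
t=4: [210, 152, 141, 235, 188, 228, 166]
t=5: [220, 174, 166, 243, 205, 235, 187]
t=6: [235, 197, 191, 252, 222, 246, 207]
t=7: [251, 221, 215, 264, 240, 260, 229]

Answer: [251, 221, 215, 264, 240, 260, 229]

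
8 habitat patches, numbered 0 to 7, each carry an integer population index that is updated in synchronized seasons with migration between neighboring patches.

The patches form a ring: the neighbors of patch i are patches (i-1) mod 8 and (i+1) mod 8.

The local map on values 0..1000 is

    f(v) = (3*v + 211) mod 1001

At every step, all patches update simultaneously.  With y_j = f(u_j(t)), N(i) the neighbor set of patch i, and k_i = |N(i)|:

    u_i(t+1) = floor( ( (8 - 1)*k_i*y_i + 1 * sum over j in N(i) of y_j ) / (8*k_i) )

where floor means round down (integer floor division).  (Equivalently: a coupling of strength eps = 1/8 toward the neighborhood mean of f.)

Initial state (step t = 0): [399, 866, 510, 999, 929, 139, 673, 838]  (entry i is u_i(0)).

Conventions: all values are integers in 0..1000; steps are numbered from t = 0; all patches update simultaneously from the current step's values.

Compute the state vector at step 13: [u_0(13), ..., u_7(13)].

Simulating step by step:
t=0: [399, 866, 510, 999, 929, 139, 673, 838]
t=1: [451, 777, 710, 287, 923, 626, 283, 672]
t=2: [540, 528, 334, 144, 865, 140, 71, 235]
t=3: [833, 759, 275, 626, 783, 628, 467, 879]
t=4: [702, 471, 66, 113, 499, 154, 593, 822]
t=5: [356, 590, 431, 551, 695, 694, 949, 672]
t=6: [318, 906, 555, 804, 329, 276, 80, 217]
t=7: [255, 876, 862, 610, 213, 73, 450, 792]
t=8: [942, 843, 750, 136, 773, 464, 553, 607]
t=9: [77, 676, 486, 603, 538, 614, 799, 82]
t=10: [430, 276, 600, 109, 725, 134, 562, 465]
t=11: [477, 65, 43, 495, 407, 616, 860, 616]
t=12: [589, 416, 366, 656, 424, 126, 697, 139]
t=13: [922, 481, 309, 204, 469, 564, 338, 629]

Answer: [922, 481, 309, 204, 469, 564, 338, 629]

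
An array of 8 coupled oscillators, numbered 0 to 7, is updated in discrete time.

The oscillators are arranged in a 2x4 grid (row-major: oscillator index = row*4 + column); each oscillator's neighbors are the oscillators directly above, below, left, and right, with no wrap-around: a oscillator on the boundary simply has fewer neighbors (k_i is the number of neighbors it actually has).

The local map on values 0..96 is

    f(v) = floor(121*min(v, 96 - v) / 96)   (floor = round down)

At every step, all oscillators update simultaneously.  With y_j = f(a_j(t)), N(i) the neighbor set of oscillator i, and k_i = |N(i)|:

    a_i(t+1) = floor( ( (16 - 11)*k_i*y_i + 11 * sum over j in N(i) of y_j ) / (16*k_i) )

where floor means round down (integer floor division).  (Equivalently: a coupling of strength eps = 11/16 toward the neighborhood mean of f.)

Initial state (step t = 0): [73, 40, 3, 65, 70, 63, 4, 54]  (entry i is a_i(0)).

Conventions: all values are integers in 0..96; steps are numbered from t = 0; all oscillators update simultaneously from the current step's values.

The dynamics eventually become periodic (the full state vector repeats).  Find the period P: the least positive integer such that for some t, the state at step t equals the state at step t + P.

Simulating step by step:
t=0: [73, 40, 3, 65, 70, 63, 4, 54]
t=1: [36, 32, 22, 31, 33, 32, 23, 31]
t=2: [41, 38, 32, 34, 42, 37, 33, 35]
t=3: [49, 46, 42, 42, 49, 46, 42, 42]
t=4: [58, 56, 53, 52, 58, 56, 53, 52]
t=5: [48, 50, 53, 54, 48, 50, 53, 54]
t=6: [58, 57, 54, 52, 58, 57, 54, 52]
t=7: [47, 49, 52, 53, 47, 49, 52, 53]
t=8: [59, 58, 55, 54, 59, 58, 55, 54]
t=9: [46, 47, 50, 51, 46, 47, 50, 51]
t=10: [57, 58, 57, 56, 57, 58, 57, 56]
t=11: [48, 47, 48, 49, 48, 47, 48, 49]
t=12: [59, 59, 59, 59, 59, 59, 59, 59]
t=13: [46, 46, 46, 46, 46, 46, 46, 46]
t=14: [57, 57, 57, 57, 57, 57, 57, 57]
t=15: [49, 49, 49, 49, 49, 49, 49, 49]
t=16: [59, 59, 59, 59, 59, 59, 59, 59]

Answer: 4
Key observation: The state at step 12, [59, 59, 59, 59, 59, 59, 59, 59], reappears at step 16 — and no state repeats earlier — so the cycle the system enters has period 4.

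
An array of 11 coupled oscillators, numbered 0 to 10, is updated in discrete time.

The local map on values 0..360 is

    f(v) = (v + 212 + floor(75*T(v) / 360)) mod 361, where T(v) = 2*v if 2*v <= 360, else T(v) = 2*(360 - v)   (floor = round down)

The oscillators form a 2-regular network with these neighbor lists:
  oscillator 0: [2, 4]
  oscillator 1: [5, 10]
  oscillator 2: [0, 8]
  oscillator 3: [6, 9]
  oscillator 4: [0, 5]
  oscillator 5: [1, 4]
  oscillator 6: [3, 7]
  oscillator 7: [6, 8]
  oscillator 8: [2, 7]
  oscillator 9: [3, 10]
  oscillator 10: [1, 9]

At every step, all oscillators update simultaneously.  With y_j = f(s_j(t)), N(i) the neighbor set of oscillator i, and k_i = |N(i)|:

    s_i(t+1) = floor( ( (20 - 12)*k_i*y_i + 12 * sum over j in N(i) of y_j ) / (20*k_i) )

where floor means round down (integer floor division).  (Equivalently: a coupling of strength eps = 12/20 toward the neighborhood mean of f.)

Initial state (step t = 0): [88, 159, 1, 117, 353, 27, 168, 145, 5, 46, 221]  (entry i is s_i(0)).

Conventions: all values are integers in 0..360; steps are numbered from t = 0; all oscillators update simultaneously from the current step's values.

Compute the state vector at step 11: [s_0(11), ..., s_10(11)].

Simulating step by step:
t=0: [88, 159, 1, 117, 353, 27, 168, 145, 5, 46, 221]
t=1: [260, 144, 251, 116, 258, 184, 57, 114, 168, 154, 157]
t=2: [150, 76, 131, 114, 138, 105, 124, 119, 83, 54, 66]
t=3: [49, 327, 132, 99, 145, 253, 19, 114, 148, 210, 304]
t=4: [140, 174, 117, 249, 151, 133, 204, 94, 39, 208, 165]
t=5: [43, 75, 101, 131, 52, 63, 195, 254, 215, 117, 99]
t=6: [300, 323, 261, 53, 285, 301, 101, 131, 201, 122, 241]
t=7: [166, 170, 149, 228, 172, 177, 238, 156, 103, 137, 120]
t=8: [81, 73, 157, 108, 93, 95, 117, 177, 183, 64, 49]
t=9: [255, 314, 159, 97, 338, 335, 37, 77, 95, 206, 297]
t=10: [141, 184, 178, 255, 182, 193, 306, 311, 257, 205, 161]
t=11: [83, 100, 101, 149, 91, 109, 170, 171, 145, 116, 100]

Answer: [83, 100, 101, 149, 91, 109, 170, 171, 145, 116, 100]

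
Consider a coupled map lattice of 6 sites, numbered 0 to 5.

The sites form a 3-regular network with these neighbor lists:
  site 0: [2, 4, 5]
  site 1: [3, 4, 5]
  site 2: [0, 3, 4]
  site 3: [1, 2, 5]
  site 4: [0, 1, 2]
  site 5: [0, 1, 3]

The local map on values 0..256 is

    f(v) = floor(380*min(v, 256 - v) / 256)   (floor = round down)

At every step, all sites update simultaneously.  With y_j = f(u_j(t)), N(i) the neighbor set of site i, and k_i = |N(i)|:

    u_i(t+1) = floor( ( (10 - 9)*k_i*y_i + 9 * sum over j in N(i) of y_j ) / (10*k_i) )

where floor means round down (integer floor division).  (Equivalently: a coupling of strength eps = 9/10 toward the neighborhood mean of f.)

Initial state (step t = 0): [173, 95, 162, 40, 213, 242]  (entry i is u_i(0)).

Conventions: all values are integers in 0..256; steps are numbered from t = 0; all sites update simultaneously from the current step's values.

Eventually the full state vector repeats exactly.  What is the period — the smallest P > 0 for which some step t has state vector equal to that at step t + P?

Simulating step by step:
t=0: [173, 95, 162, 40, 213, 242]
t=1: [78, 56, 87, 95, 127, 98]
t=2: [150, 150, 146, 121, 116, 116]
t=3: [167, 172, 168, 165, 160, 165]
t=4: [135, 136, 135, 130, 130, 130]
t=5: [183, 186, 183, 181, 179, 181]
t=6: [110, 111, 110, 107, 107, 107]
t=7: [160, 158, 160, 161, 162, 161]
t=8: [140, 140, 140, 142, 142, 142]
t=9: [170, 169, 170, 170, 171, 170]
t=10: [126, 126, 126, 127, 127, 127]
t=11: [187, 187, 187, 187, 187, 187]
t=12: [102, 102, 102, 102, 102, 102]
t=13: [151, 151, 151, 151, 151, 151]
t=14: [155, 155, 155, 155, 155, 155]
t=15: [149, 149, 149, 149, 149, 149]
t=16: [158, 158, 158, 158, 158, 158]
t=17: [145, 145, 145, 145, 145, 145]
t=18: [164, 164, 164, 164, 164, 164]
t=19: [136, 136, 136, 136, 136, 136]
t=20: [178, 178, 178, 178, 178, 178]
t=21: [115, 115, 115, 115, 115, 115]
t=22: [170, 170, 170, 170, 170, 170]
t=23: [127, 127, 127, 127, 127, 127]
t=24: [188, 188, 188, 188, 188, 188]
t=25: [100, 100, 100, 100, 100, 100]
t=26: [148, 148, 148, 148, 148, 148]
t=27: [160, 160, 160, 160, 160, 160]
t=28: [142, 142, 142, 142, 142, 142]
t=29: [169, 169, 169, 169, 169, 169]
t=30: [129, 129, 129, 129, 129, 129]
t=31: [188, 188, 188, 188, 188, 188]

Answer: 7
Key observation: The state at step 24, [188, 188, 188, 188, 188, 188], reappears at step 31 — and no state repeats earlier — so the cycle the system enters has period 7.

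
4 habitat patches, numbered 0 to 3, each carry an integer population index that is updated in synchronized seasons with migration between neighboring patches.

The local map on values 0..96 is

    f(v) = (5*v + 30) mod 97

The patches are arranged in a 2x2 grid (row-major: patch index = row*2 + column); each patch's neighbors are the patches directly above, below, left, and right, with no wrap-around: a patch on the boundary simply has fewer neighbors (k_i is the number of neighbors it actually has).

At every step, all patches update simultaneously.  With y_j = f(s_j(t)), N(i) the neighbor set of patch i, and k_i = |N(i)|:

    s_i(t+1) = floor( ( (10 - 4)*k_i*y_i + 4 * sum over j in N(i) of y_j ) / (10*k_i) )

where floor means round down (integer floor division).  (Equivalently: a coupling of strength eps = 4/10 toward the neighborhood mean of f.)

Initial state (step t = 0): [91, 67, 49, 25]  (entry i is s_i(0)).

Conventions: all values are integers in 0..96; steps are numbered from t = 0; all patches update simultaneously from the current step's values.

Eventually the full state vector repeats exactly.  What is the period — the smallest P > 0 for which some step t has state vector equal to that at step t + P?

Answer: 15
Key observation: The state at step 65, [83, 85, 85, 83], reappears at step 80 — and no state repeats earlier — so the cycle the system enters has period 15.

Derivation:
t=0: [91, 67, 49, 25]
t=1: [31, 56, 60, 65]
t=2: [64, 41, 53, 50]
t=3: [44, 53, 31, 60]
t=4: [52, 21, 71, 41]
t=5: [84, 50, 83, 51]
t=6: [65, 82, 64, 83]
t=7: [60, 55, 59, 56]
t=8: [33, 20, 32, 21]
t=9: [25, 27, 63, 48]
t=10: [59, 67, 59, 70]
t=11: [42, 69, 45, 75]
t=12: [56, 63, 49, 39]
t=13: [38, 42, 58, 45]
t=14: [30, 45, 34, 51]
t=15: [63, 71, 38, 68]
t=16: [56, 83, 42, 71]
t=17: [32, 56, 50, 77]
t=18: [76, 35, 75, 37]
t=19: [18, 15, 18, 18]
t=20: [20, 14, 23, 20]
t=21: [30, 15, 42, 30]
t=22: [60, 38, 60, 60]
t=23: [36, 31, 39, 36]
t=24: [33, 59, 25, 33]
t=25: [19, 20, 35, 19]
t=26: [25, 31, 17, 25]
t=27: [56, 76, 34, 56]
t=28: [17, 20, 11, 17]
t=29: [34, 27, 58, 34]
t=30: [23, 43, 19, 23]
t=31: [44, 49, 36, 44]
t=32: [53, 71, 32, 53]
t=33: [39, 58, 57, 39]
t=34: [29, 29, 26, 29]
t=35: [75, 78, 69, 75]
t=36: [33, 26, 57, 33]
t=37: [18, 38, 14, 18]
t=38: [19, 24, 11, 19]
t=39: [44, 43, 62, 44]
t=40: [53, 53, 51, 53]
t=41: [21, 4, 56, 21]
t=42: [36, 45, 26, 36]
t=43: [34, 43, 44, 34]
t=44: [25, 33, 36, 25]
t=45: [38, 23, 32, 38]
t=46: [43, 39, 66, 43]
t=47: [50, 39, 61, 50]
t=48: [66, 53, 60, 66]
t=49: [50, 30, 51, 50]
t=50: [86, 84, 89, 86]
t=51: [73, 66, 81, 73]
t=52: [27, 44, 31, 27]
t=53: [69, 60, 80, 69]
t=54: [66, 57, 58, 66]
t=55: [52, 42, 45, 52]
t=56: [79, 66, 75, 79]
t=57: [39, 56, 25, 39]
t=58: [34, 23, 47, 34]
t=59: [27, 31, 45, 27]
t=60: [70, 80, 63, 70]
t=61: [72, 60, 68, 72]
t=62: [24, 24, 48, 24]
t=63: [57, 53, 66, 57]
t=64: [29, 12, 51, 29]
t=65: [83, 85, 85, 83]
t=66: [61, 63, 63, 61]
t=67: [48, 50, 50, 48]
t=68: [80, 82, 82, 80]
t=69: [46, 48, 48, 46]
t=70: [70, 72, 72, 70]
t=71: [54, 36, 36, 54]
t=72: [11, 13, 13, 11]
t=73: [89, 91, 91, 89]
t=74: [52, 34, 34, 52]
t=75: [60, 42, 42, 60]
t=76: [41, 43, 43, 41]
t=77: [45, 47, 47, 45]
t=78: [65, 67, 67, 65]
t=79: [68, 70, 70, 68]
t=80: [83, 85, 85, 83]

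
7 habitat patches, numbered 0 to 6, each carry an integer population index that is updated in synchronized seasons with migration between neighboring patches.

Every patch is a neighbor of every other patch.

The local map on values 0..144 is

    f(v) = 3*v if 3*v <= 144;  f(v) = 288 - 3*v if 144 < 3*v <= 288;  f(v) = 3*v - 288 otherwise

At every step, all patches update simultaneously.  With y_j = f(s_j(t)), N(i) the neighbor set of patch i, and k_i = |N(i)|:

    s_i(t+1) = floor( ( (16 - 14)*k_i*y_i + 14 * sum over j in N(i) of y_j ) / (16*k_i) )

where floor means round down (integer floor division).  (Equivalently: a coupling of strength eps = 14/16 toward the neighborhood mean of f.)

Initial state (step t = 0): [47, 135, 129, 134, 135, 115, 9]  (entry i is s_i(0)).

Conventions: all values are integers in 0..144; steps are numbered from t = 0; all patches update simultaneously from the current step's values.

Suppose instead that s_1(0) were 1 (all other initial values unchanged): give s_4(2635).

Simulating step by step:
t=0: [47, 1, 129, 134, 135, 115, 9]
t=1: [78, 81, 79, 79, 78, 80, 80]
t=2: [50, 50, 50, 50, 50, 50, 50]
t=3: [138, 138, 138, 138, 138, 138, 138]
t=4: [126, 126, 126, 126, 126, 126, 126]
t=5: [90, 90, 90, 90, 90, 90, 90]
t=6: [18, 18, 18, 18, 18, 18, 18]
t=7: [54, 54, 54, 54, 54, 54, 54]
t=8: [126, 126, 126, 126, 126, 126, 126]

Answer: s_4(2635) = 54
Key observation: The state at step 4, [126, 126, 126, 126, 126, 126, 126], reappears at step 8: the system is in a cycle of period 4 from step 4 on.  Therefore the state at step 2635 equals the state at step 4 + ((2635 - 4) mod 4) = 7, which is [54, 54, 54, 54, 54, 54, 54].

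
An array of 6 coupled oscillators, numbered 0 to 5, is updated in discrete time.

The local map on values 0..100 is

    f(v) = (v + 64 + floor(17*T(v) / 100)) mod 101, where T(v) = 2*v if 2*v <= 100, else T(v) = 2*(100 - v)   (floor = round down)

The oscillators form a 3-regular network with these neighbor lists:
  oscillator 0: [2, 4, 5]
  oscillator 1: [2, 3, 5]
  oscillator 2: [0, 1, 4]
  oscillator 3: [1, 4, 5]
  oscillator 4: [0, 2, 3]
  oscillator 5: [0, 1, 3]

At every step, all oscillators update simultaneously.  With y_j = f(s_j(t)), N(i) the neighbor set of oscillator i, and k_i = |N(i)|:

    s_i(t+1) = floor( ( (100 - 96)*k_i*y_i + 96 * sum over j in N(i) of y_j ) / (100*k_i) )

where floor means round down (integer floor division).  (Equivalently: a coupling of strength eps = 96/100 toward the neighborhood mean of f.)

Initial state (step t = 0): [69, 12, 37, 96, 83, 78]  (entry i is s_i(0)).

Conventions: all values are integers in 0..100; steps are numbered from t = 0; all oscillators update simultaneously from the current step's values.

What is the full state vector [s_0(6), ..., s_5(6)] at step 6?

Answer: [95, 89, 67, 65, 95, 65]

Derivation:
t=0: [69, 12, 37, 96, 83, 78]
t=1: [37, 41, 55, 59, 38, 60]
t=2: [26, 33, 14, 22, 26, 21]
t=3: [90, 85, 68, 66, 91, 67]
t=4: [46, 41, 54, 49, 46, 49]
t=5: [27, 28, 22, 23, 27, 23]
t=6: [95, 89, 67, 65, 95, 65]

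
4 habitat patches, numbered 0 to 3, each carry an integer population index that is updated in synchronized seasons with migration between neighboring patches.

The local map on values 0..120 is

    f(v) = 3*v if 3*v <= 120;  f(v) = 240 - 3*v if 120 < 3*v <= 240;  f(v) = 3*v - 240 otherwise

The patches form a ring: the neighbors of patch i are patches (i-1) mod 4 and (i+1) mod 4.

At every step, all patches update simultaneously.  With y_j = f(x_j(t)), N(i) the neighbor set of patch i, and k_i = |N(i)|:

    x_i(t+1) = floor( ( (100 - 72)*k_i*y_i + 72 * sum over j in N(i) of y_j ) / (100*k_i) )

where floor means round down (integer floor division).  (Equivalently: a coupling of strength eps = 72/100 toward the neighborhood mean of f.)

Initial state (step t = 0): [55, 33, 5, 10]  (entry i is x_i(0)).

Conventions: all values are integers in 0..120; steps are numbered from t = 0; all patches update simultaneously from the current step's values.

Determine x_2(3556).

Answer: x_2(3556) = 105
Key observation: The state at step 24, [105, 105, 105, 105], reappears at step 28: the system is in a cycle of period 4 from step 24 on.  Therefore the state at step 3556 equals the state at step 24 + ((3556 - 24) mod 4) = 24, which is [105, 105, 105, 105].

Derivation:
t=0: [55, 33, 5, 10]
t=1: [67, 60, 50, 40]
t=2: [75, 63, 90, 80]
t=3: [22, 30, 26, 16]
t=4: [68, 77, 71, 65]
t=5: [29, 25, 27, 35]
t=6: [89, 81, 87, 89]
t=7: [18, 18, 16, 24]
t=8: [60, 51, 58, 56]
t=9: [74, 69, 75, 65]
t=10: [33, 21, 32, 24]
t=11: [76, 87, 75, 90]
t=12: [21, 15, 22, 18]
t=13: [53, 59, 54, 61]
t=14: [65, 74, 65, 73]
t=15: [26, 37, 26, 38]
t=16: [102, 87, 102, 88]
t=17: [34, 53, 34, 54]
t=18: [85, 96, 85, 95]
t=19: [37, 24, 37, 23]
t=20: [81, 100, 81, 99]
t=21: [42, 18, 42, 18]
t=22: [70, 97, 70, 97]
t=23: [45, 35, 45, 35]
t=24: [105, 105, 105, 105]
t=25: [75, 75, 75, 75]
t=26: [15, 15, 15, 15]
t=27: [45, 45, 45, 45]
t=28: [105, 105, 105, 105]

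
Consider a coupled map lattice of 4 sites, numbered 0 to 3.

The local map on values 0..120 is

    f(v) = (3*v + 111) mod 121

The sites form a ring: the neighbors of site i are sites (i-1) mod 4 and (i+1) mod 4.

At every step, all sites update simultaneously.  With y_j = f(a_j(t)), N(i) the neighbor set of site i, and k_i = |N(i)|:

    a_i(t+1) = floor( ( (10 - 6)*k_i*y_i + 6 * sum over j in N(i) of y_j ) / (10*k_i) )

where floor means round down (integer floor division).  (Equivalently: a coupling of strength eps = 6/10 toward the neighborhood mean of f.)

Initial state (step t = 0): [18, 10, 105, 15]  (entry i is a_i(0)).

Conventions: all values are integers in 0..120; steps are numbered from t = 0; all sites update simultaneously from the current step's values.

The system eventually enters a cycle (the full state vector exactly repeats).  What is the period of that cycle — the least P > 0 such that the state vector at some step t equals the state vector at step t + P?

Simulating step by step:
t=0: [18, 10, 105, 15]
t=1: [34, 40, 41, 46]
t=2: [71, 105, 80, 64]
t=3: [70, 82, 80, 81]
t=4: [99, 102, 111, 101]
t=5: [49, 59, 63, 58]
t=6: [33, 40, 49, 39]
t=7: [100, 75, 71, 74]
t=8: [74, 76, 88, 75]
t=9: [93, 69, 62, 68]
t=10: [55, 55, 66, 53]
t=11: [32, 43, 45, 41]
t=12: [104, 74, 71, 72]
t=13: [76, 79, 85, 76]
t=14: [99, 72, 62, 68]
t=15: [65, 64, 69, 59]
t=16: [57, 66, 62, 60]
t=17: [50, 55, 56, 48]
t=18: [21, 30, 28, 22]
t=19: [62, 70, 70, 60]
t=20: [60, 71, 70, 59]
t=21: [58, 71, 70, 56]
t=22: [52, 69, 67, 51]
t=23: [39, 58, 57, 37]
t=24: [86, 61, 59, 84]
t=25: [18, 36, 34, 15]
t=26: [57, 80, 76, 54]
t=27: [58, 84, 80, 53]
t=28: [25, 45, 52, 56]
t=29: [38, 28, 22, 41]
t=30: [97, 77, 78, 93]
t=31: [53, 82, 79, 53]
t=32: [54, 86, 85, 51]
t=33: [20, 12, 9, 19]
t=34: [41, 30, 28, 38]
t=35: [100, 88, 84, 97]
t=36: [34, 19, 15, 30]
t=37: [74, 56, 52, 70]
t=38: [71, 49, 44, 66]
t=39: [57, 31, 25, 51]
t=40: [47, 64, 57, 40]
t=41: [55, 39, 67, 59]
t=42: [59, 74, 73, 49]
t=43: [50, 76, 67, 46]
t=44: [38, 65, 59, 29]
t=45: [83, 70, 60, 75]
t=46: [99, 81, 71, 87]
t=47: [54, 82, 69, 41]
t=48: [80, 78, 98, 77]
t=49: [104, 86, 77, 85]
t=50: [26, 50, 42, 49]
t=51: [37, 62, 56, 61]
t=52: [72, 63, 46, 62]
t=53: [67, 50, 36, 49]
t=54: [38, 58, 49, 56]
t=55: [65, 53, 30, 50]
t=56: [39, 54, 46, 50]
t=57: [57, 46, 17, 41]
t=58: [52, 27, 52, 69]
t=59: [54, 43, 54, 45]
t=60: [49, 66, 49, 20]
t=61: [41, 36, 41, 29]
t=62: [97, 107, 97, 98]
t=63: [48, 51, 48, 40]
t=64: [44, 16, 44, 51]
t=65: [18, 15, 18, 9]
t=66: [33, 40, 33, 33]
t=67: [95, 97, 95, 89]
t=68: [29, 35, 29, 25]
t=69: [78, 84, 78, 72]
t=70: [66, 61, 66, 95]
t=71: [52, 61, 52, 53]
t=72: [34, 35, 34, 26]
t=73: [85, 93, 85, 82]
t=74: [43, 12, 43, 47]
t=75: [58, 81, 58, 75]
t=76: [79, 70, 79, 63]
t=77: [83, 95, 83, 86]
t=78: [58, 84, 58, 73]
t=79: [43, 25, 43, 61]
t=80: [82, 97, 82, 92]
t=81: [64, 84, 64, 78]
t=82: [55, 36, 55, 77]
t=83: [73, 59, 73, 60]
t=84: [63, 71, 63, 72]
t=85: [73, 67, 73, 68]
t=86: [78, 80, 78, 82]
t=87: [108, 105, 108, 107]
t=88: [68, 68, 68, 70]
t=89: [74, 73, 74, 75]
t=90: [91, 89, 91, 92]
t=91: [20, 18, 20, 22]
t=92: [50, 47, 50, 52]
t=93: [18, 15, 18, 21]
t=94: [44, 40, 44, 47]
t=95: [36, 44, 36, 4]
t=96: [40, 59, 40, 59]
t=97: [71, 84, 71, 84]
t=98: [32, 49, 32, 49]
t=99: [44, 58, 44, 58]
t=100: [26, 17, 26, 17]
t=101: [51, 57, 51, 57]
t=102: [32, 29, 32, 29]
t=103: [80, 82, 80, 82]
t=104: [112, 111, 112, 111]
t=105: [82, 82, 82, 82]
t=106: [115, 115, 115, 115]
t=107: [93, 93, 93, 93]
t=108: [27, 27, 27, 27]
t=109: [71, 71, 71, 71]
t=110: [82, 82, 82, 82]

Answer: 5
Key observation: The state at step 105, [82, 82, 82, 82], reappears at step 110 — and no state repeats earlier — so the cycle the system enters has period 5.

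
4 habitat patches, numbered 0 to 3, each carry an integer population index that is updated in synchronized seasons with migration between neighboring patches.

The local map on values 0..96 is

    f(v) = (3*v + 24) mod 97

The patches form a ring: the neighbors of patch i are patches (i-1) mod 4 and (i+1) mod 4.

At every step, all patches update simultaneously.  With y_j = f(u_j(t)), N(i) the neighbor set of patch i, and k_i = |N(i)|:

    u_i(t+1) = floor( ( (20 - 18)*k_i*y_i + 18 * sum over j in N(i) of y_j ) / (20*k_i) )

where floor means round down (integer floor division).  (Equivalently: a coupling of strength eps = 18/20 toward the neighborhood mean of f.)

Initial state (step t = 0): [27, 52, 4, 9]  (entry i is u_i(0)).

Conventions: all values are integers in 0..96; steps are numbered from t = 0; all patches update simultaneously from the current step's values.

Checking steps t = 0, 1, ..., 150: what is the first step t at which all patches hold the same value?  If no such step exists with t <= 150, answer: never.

Answer: 35
Key observation: Synchronization is absorbing here: once all patches are equal they stay equal, and step 35 is the first all-equal step.

Derivation:
t=0: [27, 52, 4, 9]  (not all equal)
t=1: [61, 28, 63, 24]  (not all equal)
t=2: [49, 15, 50, 24]  (not all equal)
t=3: [81, 74, 81, 77]  (not all equal)
t=4: [58, 70, 58, 71]  (not all equal)
t=5: [37, 7, 37, 7]  (not all equal)
t=6: [44, 38, 44, 38]  (not all equal)
t=7: [42, 57, 42, 57]  (not all equal)
t=8: [6, 47, 6, 47]  (not all equal)
t=9: [65, 44, 65, 44]  (not all equal)
t=10: [55, 28, 55, 28]  (not all equal)
t=11: [19, 83, 19, 83]  (not all equal)
t=12: [79, 80, 79, 80]  (not all equal)
t=13: [69, 67, 69, 67]  (not all equal)
t=14: [31, 36, 31, 36]  (not all equal)
t=15: [33, 21, 33, 21]  (not all equal)
t=16: [80, 32, 80, 32]  (not all equal)
t=17: [27, 65, 27, 65]  (not all equal)
t=18: [23, 9, 23, 9]  (not all equal)
t=19: [55, 88, 55, 88]  (not all equal)
t=20: [93, 92, 93, 92]  (not all equal)
t=21: [9, 11, 9, 11]  (not all equal)
t=22: [56, 51, 56, 51]  (not all equal)
t=23: [81, 93, 81, 93]  (not all equal)
t=24: [18, 66, 18, 66]  (not all equal)
t=25: [33, 73, 33, 73]  (not all equal)
t=26: [46, 28, 46, 28]  (not all equal)
t=27: [16, 59, 16, 59]  (not all equal)
t=28: [13, 65, 13, 65]  (not all equal)
t=29: [28, 59, 28, 59]  (not all equal)
t=30: [7, 10, 7, 10]  (not all equal)
t=31: [53, 45, 53, 45]  (not all equal)
t=32: [64, 83, 64, 83]  (not all equal)
t=33: [73, 27, 73, 27]  (not all equal)
t=34: [12, 44, 12, 44]  (not all equal)
t=35: [59, 59, 59, 59]  (all equal)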